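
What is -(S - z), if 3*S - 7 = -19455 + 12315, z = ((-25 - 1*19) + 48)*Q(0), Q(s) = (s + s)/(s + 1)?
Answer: 7133/3 ≈ 2377.7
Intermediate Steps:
Q(s) = 2*s/(1 + s) (Q(s) = (2*s)/(1 + s) = 2*s/(1 + s))
z = 0 (z = ((-25 - 1*19) + 48)*(2*0/(1 + 0)) = ((-25 - 19) + 48)*(2*0/1) = (-44 + 48)*(2*0*1) = 4*0 = 0)
S = -7133/3 (S = 7/3 + (-19455 + 12315)/3 = 7/3 + (1/3)*(-7140) = 7/3 - 2380 = -7133/3 ≈ -2377.7)
-(S - z) = -(-7133/3 - 1*0) = -(-7133/3 + 0) = -1*(-7133/3) = 7133/3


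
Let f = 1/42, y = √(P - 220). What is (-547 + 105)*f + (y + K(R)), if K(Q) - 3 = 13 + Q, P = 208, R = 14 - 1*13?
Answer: 136/21 + 2*I*√3 ≈ 6.4762 + 3.4641*I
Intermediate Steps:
R = 1 (R = 14 - 13 = 1)
y = 2*I*√3 (y = √(208 - 220) = √(-12) = 2*I*√3 ≈ 3.4641*I)
K(Q) = 16 + Q (K(Q) = 3 + (13 + Q) = 16 + Q)
f = 1/42 ≈ 0.023810
(-547 + 105)*f + (y + K(R)) = (-547 + 105)*(1/42) + (2*I*√3 + (16 + 1)) = -442*1/42 + (2*I*√3 + 17) = -221/21 + (17 + 2*I*√3) = 136/21 + 2*I*√3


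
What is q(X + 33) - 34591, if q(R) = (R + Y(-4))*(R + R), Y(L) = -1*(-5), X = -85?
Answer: -29703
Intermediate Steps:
Y(L) = 5
q(R) = 2*R*(5 + R) (q(R) = (R + 5)*(R + R) = (5 + R)*(2*R) = 2*R*(5 + R))
q(X + 33) - 34591 = 2*(-85 + 33)*(5 + (-85 + 33)) - 34591 = 2*(-52)*(5 - 52) - 34591 = 2*(-52)*(-47) - 34591 = 4888 - 34591 = -29703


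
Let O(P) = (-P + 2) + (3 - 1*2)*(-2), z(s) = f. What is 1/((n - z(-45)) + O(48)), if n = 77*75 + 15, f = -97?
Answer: 1/5839 ≈ 0.00017126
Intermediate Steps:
z(s) = -97
n = 5790 (n = 5775 + 15 = 5790)
O(P) = -P (O(P) = (2 - P) + (3 - 2)*(-2) = (2 - P) + 1*(-2) = (2 - P) - 2 = -P)
1/((n - z(-45)) + O(48)) = 1/((5790 - 1*(-97)) - 1*48) = 1/((5790 + 97) - 48) = 1/(5887 - 48) = 1/5839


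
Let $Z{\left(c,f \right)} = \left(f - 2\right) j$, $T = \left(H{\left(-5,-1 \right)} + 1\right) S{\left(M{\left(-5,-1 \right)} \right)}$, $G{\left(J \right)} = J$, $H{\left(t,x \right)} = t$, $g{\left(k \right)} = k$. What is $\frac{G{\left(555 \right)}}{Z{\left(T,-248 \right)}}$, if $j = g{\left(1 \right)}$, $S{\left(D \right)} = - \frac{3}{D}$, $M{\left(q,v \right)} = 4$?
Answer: $- \frac{111}{50} \approx -2.22$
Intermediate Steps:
$j = 1$
$T = 3$ ($T = \left(-5 + 1\right) \left(- \frac{3}{4}\right) = - 4 \left(\left(-3\right) \frac{1}{4}\right) = \left(-4\right) \left(- \frac{3}{4}\right) = 3$)
$Z{\left(c,f \right)} = -2 + f$ ($Z{\left(c,f \right)} = \left(f - 2\right) 1 = \left(-2 + f\right) 1 = -2 + f$)
$\frac{G{\left(555 \right)}}{Z{\left(T,-248 \right)}} = \frac{555}{-2 - 248} = \frac{555}{-250} = 555 \left(- \frac{1}{250}\right) = - \frac{111}{50}$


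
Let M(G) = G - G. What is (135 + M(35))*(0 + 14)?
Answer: 1890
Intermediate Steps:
M(G) = 0
(135 + M(35))*(0 + 14) = (135 + 0)*(0 + 14) = 135*14 = 1890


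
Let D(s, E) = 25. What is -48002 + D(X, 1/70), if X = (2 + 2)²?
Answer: -47977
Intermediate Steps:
X = 16 (X = 4² = 16)
-48002 + D(X, 1/70) = -48002 + 25 = -47977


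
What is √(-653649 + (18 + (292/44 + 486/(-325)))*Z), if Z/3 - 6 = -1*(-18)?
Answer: I*√333309932241/715 ≈ 807.45*I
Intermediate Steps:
Z = 72 (Z = 18 + 3*(-1*(-18)) = 18 + 3*18 = 18 + 54 = 72)
√(-653649 + (18 + (292/44 + 486/(-325)))*Z) = √(-653649 + (18 + (292/44 + 486/(-325)))*72) = √(-653649 + (18 + (292*(1/44) + 486*(-1/325)))*72) = √(-653649 + (18 + (73/11 - 486/325))*72) = √(-653649 + (18 + 18379/3575)*72) = √(-653649 + (82729/3575)*72) = √(-653649 + 5956488/3575) = √(-2330838687/3575) = I*√333309932241/715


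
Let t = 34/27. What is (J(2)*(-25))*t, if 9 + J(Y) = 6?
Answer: 850/9 ≈ 94.444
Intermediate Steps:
J(Y) = -3 (J(Y) = -9 + 6 = -3)
t = 34/27 (t = 34*(1/27) = 34/27 ≈ 1.2593)
(J(2)*(-25))*t = -3*(-25)*(34/27) = 75*(34/27) = 850/9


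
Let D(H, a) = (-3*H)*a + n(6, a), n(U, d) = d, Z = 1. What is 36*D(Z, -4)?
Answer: 288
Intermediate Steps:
D(H, a) = a - 3*H*a (D(H, a) = (-3*H)*a + a = -3*H*a + a = a - 3*H*a)
36*D(Z, -4) = 36*(-4*(1 - 3*1)) = 36*(-4*(1 - 3)) = 36*(-4*(-2)) = 36*8 = 288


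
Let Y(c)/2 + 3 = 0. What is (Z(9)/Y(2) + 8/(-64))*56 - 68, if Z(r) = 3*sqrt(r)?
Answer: -159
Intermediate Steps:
Y(c) = -6 (Y(c) = -6 + 2*0 = -6 + 0 = -6)
(Z(9)/Y(2) + 8/(-64))*56 - 68 = ((3*sqrt(9))/(-6) + 8/(-64))*56 - 68 = ((3*3)*(-1/6) + 8*(-1/64))*56 - 68 = (9*(-1/6) - 1/8)*56 - 68 = (-3/2 - 1/8)*56 - 68 = -13/8*56 - 68 = -91 - 68 = -159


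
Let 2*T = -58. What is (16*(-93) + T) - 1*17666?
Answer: -19183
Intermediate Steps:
T = -29 (T = (1/2)*(-58) = -29)
(16*(-93) + T) - 1*17666 = (16*(-93) - 29) - 1*17666 = (-1488 - 29) - 17666 = -1517 - 17666 = -19183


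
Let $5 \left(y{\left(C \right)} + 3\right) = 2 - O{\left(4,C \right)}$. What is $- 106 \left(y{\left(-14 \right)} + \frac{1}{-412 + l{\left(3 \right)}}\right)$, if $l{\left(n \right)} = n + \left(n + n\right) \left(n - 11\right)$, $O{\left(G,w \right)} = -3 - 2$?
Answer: $\frac{388066}{2285} \approx 169.83$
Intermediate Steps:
$O{\left(G,w \right)} = -5$
$y{\left(C \right)} = - \frac{8}{5}$ ($y{\left(C \right)} = -3 + \frac{2 - -5}{5} = -3 + \frac{2 + 5}{5} = -3 + \frac{1}{5} \cdot 7 = -3 + \frac{7}{5} = - \frac{8}{5}$)
$l{\left(n \right)} = n + 2 n \left(-11 + n\right)$
$- 106 \left(y{\left(-14 \right)} + \frac{1}{-412 + l{\left(3 \right)}}\right) = - 106 \left(- \frac{8}{5} + \frac{1}{-412 + 3 \left(-21 + 2 \cdot 3\right)}\right) = - 106 \left(- \frac{8}{5} + \frac{1}{-412 + 3 \left(-21 + 6\right)}\right) = - 106 \left(- \frac{8}{5} + \frac{1}{-412 + 3 \left(-15\right)}\right) = - 106 \left(- \frac{8}{5} + \frac{1}{-412 - 45}\right) = - 106 \left(- \frac{8}{5} + \frac{1}{-457}\right) = - 106 \left(- \frac{8}{5} - \frac{1}{457}\right) = \left(-106\right) \left(- \frac{3661}{2285}\right) = \frac{388066}{2285}$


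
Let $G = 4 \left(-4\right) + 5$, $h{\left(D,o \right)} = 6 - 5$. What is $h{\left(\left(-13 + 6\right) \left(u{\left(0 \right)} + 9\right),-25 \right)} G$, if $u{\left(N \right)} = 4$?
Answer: $-11$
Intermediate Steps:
$h{\left(D,o \right)} = 1$
$G = -11$ ($G = -16 + 5 = -11$)
$h{\left(\left(-13 + 6\right) \left(u{\left(0 \right)} + 9\right),-25 \right)} G = 1 \left(-11\right) = -11$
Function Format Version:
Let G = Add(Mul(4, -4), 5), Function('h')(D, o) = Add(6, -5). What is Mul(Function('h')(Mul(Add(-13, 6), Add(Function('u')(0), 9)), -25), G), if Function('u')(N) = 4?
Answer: -11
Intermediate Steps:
Function('h')(D, o) = 1
G = -11 (G = Add(-16, 5) = -11)
Mul(Function('h')(Mul(Add(-13, 6), Add(Function('u')(0), 9)), -25), G) = Mul(1, -11) = -11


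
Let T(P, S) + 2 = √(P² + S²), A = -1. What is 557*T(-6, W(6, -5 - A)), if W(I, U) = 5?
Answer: -1114 + 557*√61 ≈ 3236.3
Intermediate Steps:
T(P, S) = -2 + √(P² + S²)
557*T(-6, W(6, -5 - A)) = 557*(-2 + √((-6)² + 5²)) = 557*(-2 + √(36 + 25)) = 557*(-2 + √61) = -1114 + 557*√61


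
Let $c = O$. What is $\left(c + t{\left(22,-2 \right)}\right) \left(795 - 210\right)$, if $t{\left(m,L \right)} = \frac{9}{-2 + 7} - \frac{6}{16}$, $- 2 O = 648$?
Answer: $- \frac{1509651}{8} \approx -1.8871 \cdot 10^{5}$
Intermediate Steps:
$O = -324$ ($O = \left(- \frac{1}{2}\right) 648 = -324$)
$c = -324$
$t{\left(m,L \right)} = \frac{57}{40}$ ($t{\left(m,L \right)} = \frac{9}{5} - \frac{3}{8} = \frac{57}{40}$)
$\left(c + t{\left(22,-2 \right)}\right) \left(795 - 210\right) = \left(-324 + \frac{57}{40}\right) \left(795 - 210\right) = - \frac{12903 \left(795 - 210\right)}{40} = \left(- \frac{12903}{40}\right) 585 = - \frac{1509651}{8}$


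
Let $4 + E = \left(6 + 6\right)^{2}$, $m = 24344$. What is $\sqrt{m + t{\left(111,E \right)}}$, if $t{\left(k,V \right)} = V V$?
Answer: $2 \sqrt{10986} \approx 209.63$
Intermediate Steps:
$E = 140$ ($E = -4 + \left(6 + 6\right)^{2} = -4 + 12^{2} = -4 + 144 = 140$)
$t{\left(k,V \right)} = V^{2}$
$\sqrt{m + t{\left(111,E \right)}} = \sqrt{24344 + 140^{2}} = \sqrt{24344 + 19600} = \sqrt{43944} = 2 \sqrt{10986}$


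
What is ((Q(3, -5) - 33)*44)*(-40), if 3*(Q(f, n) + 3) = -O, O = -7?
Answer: 177760/3 ≈ 59253.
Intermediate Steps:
Q(f, n) = -2/3 (Q(f, n) = -3 + (-1*(-7))/3 = -3 + (1/3)*7 = -3 + 7/3 = -2/3)
((Q(3, -5) - 33)*44)*(-40) = ((-2/3 - 33)*44)*(-40) = -101/3*44*(-40) = -4444/3*(-40) = 177760/3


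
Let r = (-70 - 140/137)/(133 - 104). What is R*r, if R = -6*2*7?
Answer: 817320/3973 ≈ 205.72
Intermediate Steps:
R = -84 (R = -12*7 = -84)
r = -9730/3973 (r = (-70 - 140*1/137)/29 = (-70 - 140/137)*(1/29) = -9730/137*1/29 = -9730/3973 ≈ -2.4490)
R*r = -84*(-9730/3973) = 817320/3973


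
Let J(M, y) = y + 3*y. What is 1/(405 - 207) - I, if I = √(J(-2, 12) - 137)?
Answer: 1/198 - I*√89 ≈ 0.0050505 - 9.434*I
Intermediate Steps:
J(M, y) = 4*y
I = I*√89 (I = √(4*12 - 137) = √(48 - 137) = √(-89) = I*√89 ≈ 9.434*I)
1/(405 - 207) - I = 1/(405 - 207) - I*√89 = 1/198 - I*√89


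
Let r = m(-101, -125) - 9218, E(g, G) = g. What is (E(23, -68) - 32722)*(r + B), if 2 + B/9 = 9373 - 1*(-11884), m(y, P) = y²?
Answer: -6287298322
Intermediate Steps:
B = 191295 (B = -18 + 9*(9373 - 1*(-11884)) = -18 + 9*(9373 + 11884) = -18 + 9*21257 = -18 + 191313 = 191295)
r = 983 (r = (-101)² - 9218 = 10201 - 9218 = 983)
(E(23, -68) - 32722)*(r + B) = (23 - 32722)*(983 + 191295) = -32699*192278 = -6287298322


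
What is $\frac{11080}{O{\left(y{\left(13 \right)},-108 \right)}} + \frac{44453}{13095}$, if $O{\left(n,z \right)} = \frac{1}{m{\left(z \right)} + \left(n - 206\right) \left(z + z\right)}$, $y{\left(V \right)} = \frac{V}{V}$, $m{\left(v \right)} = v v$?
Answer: $\frac{8117060458853}{13095} \approx 6.1986 \cdot 10^{8}$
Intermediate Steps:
$m{\left(v \right)} = v^{2}$
$y{\left(V \right)} = 1$
$O{\left(n,z \right)} = \frac{1}{z^{2} + 2 z \left(-206 + n\right)}$ ($O{\left(n,z \right)} = \frac{1}{z^{2} + \left(n - 206\right) \left(z + z\right)} = \frac{1}{z^{2} + \left(-206 + n\right) 2 z} = \frac{1}{z^{2} + 2 z \left(-206 + n\right)}$)
$\frac{11080}{O{\left(y{\left(13 \right)},-108 \right)}} + \frac{44453}{13095} = \frac{11080}{\frac{1}{-108} \frac{1}{-412 - 108 + 2 \cdot 1}} + \frac{44453}{13095} = \frac{11080}{\left(- \frac{1}{108}\right) \frac{1}{-412 - 108 + 2}} + 44453 \cdot \frac{1}{13095} = \frac{11080}{\left(- \frac{1}{108}\right) \frac{1}{-518}} + \frac{44453}{13095} = \frac{11080}{\left(- \frac{1}{108}\right) \left(- \frac{1}{518}\right)} + \frac{44453}{13095} = 11080 \frac{1}{\frac{1}{55944}} + \frac{44453}{13095} = 11080 \cdot 55944 + \frac{44453}{13095} = 619859520 + \frac{44453}{13095} = \frac{8117060458853}{13095}$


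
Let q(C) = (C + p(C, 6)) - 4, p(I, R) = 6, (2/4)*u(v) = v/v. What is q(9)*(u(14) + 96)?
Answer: 1078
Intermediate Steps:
u(v) = 2 (u(v) = 2*(v/v) = 2*1 = 2)
q(C) = 2 + C (q(C) = (C + 6) - 4 = (6 + C) - 4 = 2 + C)
q(9)*(u(14) + 96) = (2 + 9)*(2 + 96) = 11*98 = 1078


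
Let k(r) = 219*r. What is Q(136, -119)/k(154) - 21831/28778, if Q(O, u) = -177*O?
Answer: -238169387/161761138 ≈ -1.4724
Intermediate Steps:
Q(136, -119)/k(154) - 21831/28778 = (-177*136)/((219*154)) - 21831/28778 = -24072/33726 - 21831*1/28778 = -24072*1/33726 - 21831/28778 = -4012/5621 - 21831/28778 = -238169387/161761138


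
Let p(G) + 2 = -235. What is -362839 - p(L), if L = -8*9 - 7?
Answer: -362602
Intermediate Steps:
L = -79 (L = -72 - 7 = -79)
p(G) = -237 (p(G) = -2 - 235 = -237)
-362839 - p(L) = -362839 - 1*(-237) = -362839 + 237 = -362602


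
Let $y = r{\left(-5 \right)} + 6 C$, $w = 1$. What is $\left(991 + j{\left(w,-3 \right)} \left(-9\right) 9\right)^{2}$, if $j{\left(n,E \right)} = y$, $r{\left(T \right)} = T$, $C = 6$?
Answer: $2310400$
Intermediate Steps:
$y = 31$ ($y = -5 + 6 \cdot 6 = -5 + 36 = 31$)
$j{\left(n,E \right)} = 31$
$\left(991 + j{\left(w,-3 \right)} \left(-9\right) 9\right)^{2} = \left(991 + 31 \left(-9\right) 9\right)^{2} = \left(991 - 2511\right)^{2} = \left(-1520\right)^{2} = 2310400$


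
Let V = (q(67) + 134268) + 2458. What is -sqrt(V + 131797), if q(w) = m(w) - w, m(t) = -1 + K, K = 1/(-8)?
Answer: -sqrt(4295278)/4 ≈ -518.13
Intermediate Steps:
K = -1/8 ≈ -0.12500
m(t) = -9/8 (m(t) = -1 - 1/8 = -9/8)
q(w) = -9/8 - w
V = 1093263/8 (V = ((-9/8 - 1*67) + 134268) + 2458 = ((-9/8 - 67) + 134268) + 2458 = (-545/8 + 134268) + 2458 = 1073599/8 + 2458 = 1093263/8 ≈ 1.3666e+5)
-sqrt(V + 131797) = -sqrt(1093263/8 + 131797) = -sqrt(2147639/8) = -sqrt(4295278)/4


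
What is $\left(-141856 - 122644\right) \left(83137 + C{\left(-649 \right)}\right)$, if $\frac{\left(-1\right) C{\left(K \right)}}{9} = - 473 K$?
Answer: $708769012000$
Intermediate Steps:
$C{\left(K \right)} = 4257 K$ ($C{\left(K \right)} = - 9 \left(- 473 K\right) = 4257 K$)
$\left(-141856 - 122644\right) \left(83137 + C{\left(-649 \right)}\right) = \left(-141856 - 122644\right) \left(83137 + 4257 \left(-649\right)\right) = - 264500 \left(83137 - 2762793\right) = \left(-264500\right) \left(-2679656\right) = 708769012000$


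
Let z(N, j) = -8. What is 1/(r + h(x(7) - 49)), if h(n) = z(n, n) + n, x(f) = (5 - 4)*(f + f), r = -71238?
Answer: -1/71281 ≈ -1.4029e-5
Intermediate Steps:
x(f) = 2*f (x(f) = 1*(2*f) = 2*f)
h(n) = -8 + n
1/(r + h(x(7) - 49)) = 1/(-71238 + (-8 + (2*7 - 49))) = 1/(-71238 + (-8 + (14 - 49))) = 1/(-71238 + (-8 - 35)) = 1/(-71238 - 43) = 1/(-71281) = -1/71281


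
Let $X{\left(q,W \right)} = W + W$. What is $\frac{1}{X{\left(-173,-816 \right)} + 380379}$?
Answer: $\frac{1}{378747} \approx 2.6403 \cdot 10^{-6}$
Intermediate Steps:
$X{\left(q,W \right)} = 2 W$
$\frac{1}{X{\left(-173,-816 \right)} + 380379} = \frac{1}{2 \left(-816\right) + 380379} = \frac{1}{-1632 + 380379} = \frac{1}{378747}$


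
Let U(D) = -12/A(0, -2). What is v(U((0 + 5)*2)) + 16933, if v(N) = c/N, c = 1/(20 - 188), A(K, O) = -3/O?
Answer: 22757953/1344 ≈ 16933.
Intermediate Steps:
c = -1/168 (c = 1/(-168) = -1/168 ≈ -0.0059524)
U(D) = -8 (U(D) = -12/((-3/(-2))) = -12/((-3*(-½))) = -12/3/2 = -12*⅔ = -8)
v(N) = -1/(168*N)
v(U((0 + 5)*2)) + 16933 = -1/168/(-8) + 16933 = -1/168*(-⅛) + 16933 = 1/1344 + 16933 = 22757953/1344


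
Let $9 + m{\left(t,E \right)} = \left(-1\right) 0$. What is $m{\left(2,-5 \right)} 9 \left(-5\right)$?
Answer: $405$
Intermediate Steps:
$m{\left(t,E \right)} = -9$ ($m{\left(t,E \right)} = -9 - 0 = -9 + 0 = -9$)
$m{\left(2,-5 \right)} 9 \left(-5\right) = \left(-9\right) 9 \left(-5\right) = \left(-81\right) \left(-5\right) = 405$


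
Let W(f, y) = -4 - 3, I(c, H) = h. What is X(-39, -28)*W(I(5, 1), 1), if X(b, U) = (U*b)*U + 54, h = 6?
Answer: 213654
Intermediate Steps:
I(c, H) = 6
W(f, y) = -7
X(b, U) = 54 + b*U² (X(b, U) = b*U² + 54 = 54 + b*U²)
X(-39, -28)*W(I(5, 1), 1) = (54 - 39*(-28)²)*(-7) = (54 - 39*784)*(-7) = (54 - 30576)*(-7) = -30522*(-7) = 213654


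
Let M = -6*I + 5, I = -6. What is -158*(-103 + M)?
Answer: 9796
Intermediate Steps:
M = 41 (M = -6*(-6) + 5 = 36 + 5 = 41)
-158*(-103 + M) = -158*(-103 + 41) = -158*(-62) = 9796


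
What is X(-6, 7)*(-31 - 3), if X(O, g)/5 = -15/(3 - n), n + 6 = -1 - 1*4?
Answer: 1275/7 ≈ 182.14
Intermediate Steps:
n = -11 (n = -6 + (-1 - 1*4) = -6 + (-1 - 4) = -6 - 5 = -11)
X(O, g) = -75/14 (X(O, g) = 5*(-15/(3 - 1*(-11))) = 5*(-15/(3 + 11)) = 5*(-15/14) = -75/14)
X(-6, 7)*(-31 - 3) = -75*(-31 - 3)/14 = -75/14*(-34) = 1275/7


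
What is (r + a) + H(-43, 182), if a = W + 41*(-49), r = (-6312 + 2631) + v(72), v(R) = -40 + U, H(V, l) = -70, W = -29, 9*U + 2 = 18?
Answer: -52445/9 ≈ -5827.2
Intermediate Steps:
U = 16/9 (U = -2/9 + (1/9)*18 = -2/9 + 2 = 16/9 ≈ 1.7778)
v(R) = -344/9 (v(R) = -40 + 16/9 = -344/9)
r = -33473/9 (r = (-6312 + 2631) - 344/9 = -3681 - 344/9 = -33473/9 ≈ -3719.2)
a = -2038 (a = -29 + 41*(-49) = -29 - 2009 = -2038)
(r + a) + H(-43, 182) = (-33473/9 - 2038) - 70 = -51815/9 - 70 = -52445/9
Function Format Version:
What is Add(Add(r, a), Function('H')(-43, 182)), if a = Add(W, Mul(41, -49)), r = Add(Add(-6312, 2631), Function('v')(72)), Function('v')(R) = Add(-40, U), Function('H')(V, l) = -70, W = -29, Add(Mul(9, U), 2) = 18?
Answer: Rational(-52445, 9) ≈ -5827.2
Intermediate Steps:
U = Rational(16, 9) (U = Add(Rational(-2, 9), Mul(Rational(1, 9), 18)) = Add(Rational(-2, 9), 2) = Rational(16, 9) ≈ 1.7778)
Function('v')(R) = Rational(-344, 9) (Function('v')(R) = Add(-40, Rational(16, 9)) = Rational(-344, 9))
r = Rational(-33473, 9) (r = Add(Add(-6312, 2631), Rational(-344, 9)) = Add(-3681, Rational(-344, 9)) = Rational(-33473, 9) ≈ -3719.2)
a = -2038 (a = Add(-29, Mul(41, -49)) = Add(-29, -2009) = -2038)
Add(Add(r, a), Function('H')(-43, 182)) = Add(Add(Rational(-33473, 9), -2038), -70) = Add(Rational(-51815, 9), -70) = Rational(-52445, 9)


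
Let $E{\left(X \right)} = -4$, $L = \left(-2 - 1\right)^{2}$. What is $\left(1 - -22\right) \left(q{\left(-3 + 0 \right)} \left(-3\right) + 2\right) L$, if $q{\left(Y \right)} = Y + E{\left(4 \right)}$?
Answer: $4761$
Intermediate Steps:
$L = 9$ ($L = \left(-3\right)^{2} = 9$)
$q{\left(Y \right)} = -4 + Y$ ($q{\left(Y \right)} = Y - 4 = -4 + Y$)
$\left(1 - -22\right) \left(q{\left(-3 + 0 \right)} \left(-3\right) + 2\right) L = \left(1 - -22\right) \left(\left(-4 + \left(-3 + 0\right)\right) \left(-3\right) + 2\right) 9 = \left(1 + 22\right) \left(\left(-4 - 3\right) \left(-3\right) + 2\right) 9 = 23 \left(\left(-7\right) \left(-3\right) + 2\right) 9 = 23 \left(21 + 2\right) 9 = 23 \cdot 23 \cdot 9 = 529 \cdot 9 = 4761$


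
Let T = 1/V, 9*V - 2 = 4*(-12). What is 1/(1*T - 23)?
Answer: -46/1067 ≈ -0.043112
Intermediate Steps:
V = -46/9 (V = 2/9 + (4*(-12))/9 = 2/9 + (⅑)*(-48) = 2/9 - 16/3 = -46/9 ≈ -5.1111)
T = -9/46 (T = 1/(-46/9) = -9/46 ≈ -0.19565)
1/(1*T - 23) = 1/(1*(-9/46) - 23) = 1/(-9/46 - 23) = 1/(-1067/46) = -46/1067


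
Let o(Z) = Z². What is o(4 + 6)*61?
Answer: 6100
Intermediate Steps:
o(4 + 6)*61 = (4 + 6)²*61 = 10²*61 = 100*61 = 6100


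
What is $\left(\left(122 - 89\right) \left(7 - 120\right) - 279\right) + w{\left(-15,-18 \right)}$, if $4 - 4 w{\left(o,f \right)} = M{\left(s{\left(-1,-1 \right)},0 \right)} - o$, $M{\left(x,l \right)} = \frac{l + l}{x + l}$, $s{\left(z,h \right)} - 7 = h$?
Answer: $- \frac{16043}{4} \approx -4010.8$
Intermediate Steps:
$s{\left(z,h \right)} = 7 + h$
$M{\left(x,l \right)} = \frac{2 l}{l + x}$
$w{\left(o,f \right)} = 1 + \frac{o}{4}$ ($w{\left(o,f \right)} = 1 - \frac{2 \cdot 0 \frac{1}{0 + \left(7 - 1\right)} - o}{4} = 1 - \frac{2 \cdot 0 \frac{1}{0 + 6} - o}{4} = 1 - \frac{2 \cdot 0 \cdot \frac{1}{6} - o}{4} = 1 - \frac{0 - o}{4} = 1 - \frac{\left(-1\right) o}{4} = 1 + \frac{o}{4}$)
$\left(\left(122 - 89\right) \left(7 - 120\right) - 279\right) + w{\left(-15,-18 \right)} = \left(\left(122 - 89\right) \left(7 - 120\right) - 279\right) + \left(1 + \frac{1}{4} \left(-15\right)\right) = \left(33 \left(-113\right) - 279\right) + \left(1 - \frac{15}{4}\right) = \left(-3729 - 279\right) - \frac{11}{4} = -4008 - \frac{11}{4} = - \frac{16043}{4}$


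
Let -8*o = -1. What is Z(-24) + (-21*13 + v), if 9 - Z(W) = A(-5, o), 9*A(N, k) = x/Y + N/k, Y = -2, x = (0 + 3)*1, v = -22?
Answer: -5065/18 ≈ -281.39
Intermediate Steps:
o = 1/8 (o = -1/8*(-1) = 1/8 ≈ 0.12500)
x = 3 (x = 3*1 = 3)
A(N, k) = -1/6 + N/(9*k) (A(N, k) = (3/(-2) + N/k)/9 = (3*(-1/2) + N/k)/9 = (-3/2 + N/k)/9 = -1/6 + N/(9*k))
Z(W) = 245/18 (Z(W) = 9 - (-1/6*1/8 + (1/9)*(-5))/1/8 = 9 - 8*(-1/48 - 5/9) = 9 - 8*(-83)/144 = 9 - 1*(-83/18) = 9 + 83/18 = 245/18)
Z(-24) + (-21*13 + v) = 245/18 + (-21*13 - 22) = 245/18 + (-273 - 22) = 245/18 - 295 = -5065/18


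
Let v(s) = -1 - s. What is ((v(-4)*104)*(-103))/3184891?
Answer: -32136/3184891 ≈ -0.010090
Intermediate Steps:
((v(-4)*104)*(-103))/3184891 = (((-1 - 1*(-4))*104)*(-103))/3184891 = (((-1 + 4)*104)*(-103))*(1/3184891) = ((3*104)*(-103))*(1/3184891) = (312*(-103))*(1/3184891) = -32136*1/3184891 = -32136/3184891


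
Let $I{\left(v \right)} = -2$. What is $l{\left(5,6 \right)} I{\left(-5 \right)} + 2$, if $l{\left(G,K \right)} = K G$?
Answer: $-58$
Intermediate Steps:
$l{\left(G,K \right)} = G K$
$l{\left(5,6 \right)} I{\left(-5 \right)} + 2 = 5 \cdot 6 \left(-2\right) + 2 = 30 \left(-2\right) + 2 = -60 + 2 = -58$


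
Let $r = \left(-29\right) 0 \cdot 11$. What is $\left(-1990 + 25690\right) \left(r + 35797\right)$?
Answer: $848388900$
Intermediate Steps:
$r = 0$ ($r = 0 \cdot 11 = 0$)
$\left(-1990 + 25690\right) \left(r + 35797\right) = \left(-1990 + 25690\right) \left(0 + 35797\right) = 23700 \cdot 35797 = 848388900$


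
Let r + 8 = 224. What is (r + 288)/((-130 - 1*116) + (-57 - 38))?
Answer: -504/341 ≈ -1.4780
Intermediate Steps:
r = 216 (r = -8 + 224 = 216)
(r + 288)/((-130 - 1*116) + (-57 - 38)) = (216 + 288)/((-130 - 1*116) + (-57 - 38)) = 504/((-130 - 116) - 95) = 504/(-246 - 95) = 504/(-341) = 504*(-1/341) = -504/341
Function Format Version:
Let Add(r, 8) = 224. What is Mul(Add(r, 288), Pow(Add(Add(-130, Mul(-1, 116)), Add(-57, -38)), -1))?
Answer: Rational(-504, 341) ≈ -1.4780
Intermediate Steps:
r = 216 (r = Add(-8, 224) = 216)
Mul(Add(r, 288), Pow(Add(Add(-130, Mul(-1, 116)), Add(-57, -38)), -1)) = Mul(Add(216, 288), Pow(Add(Add(-130, Mul(-1, 116)), Add(-57, -38)), -1)) = Mul(504, Pow(Add(Add(-130, -116), -95), -1)) = Mul(504, Pow(Add(-246, -95), -1)) = Mul(504, Pow(-341, -1)) = Mul(504, Rational(-1, 341)) = Rational(-504, 341)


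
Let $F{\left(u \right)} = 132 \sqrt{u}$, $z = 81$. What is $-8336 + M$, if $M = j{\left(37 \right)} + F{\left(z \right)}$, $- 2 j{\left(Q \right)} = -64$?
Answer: $-7116$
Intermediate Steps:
$j{\left(Q \right)} = 32$ ($j{\left(Q \right)} = \left(- \frac{1}{2}\right) \left(-64\right) = 32$)
$M = 1220$ ($M = 32 + 132 \sqrt{81} = 32 + 132 \cdot 9 = 32 + 1188 = 1220$)
$-8336 + M = -8336 + 1220 = -7116$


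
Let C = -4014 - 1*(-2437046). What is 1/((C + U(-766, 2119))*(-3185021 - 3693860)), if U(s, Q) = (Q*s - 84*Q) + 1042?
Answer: -1/4353808878044 ≈ -2.2968e-13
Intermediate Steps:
C = 2433032 (C = -4014 + 2437046 = 2433032)
U(s, Q) = 1042 - 84*Q + Q*s (U(s, Q) = (-84*Q + Q*s) + 1042 = 1042 - 84*Q + Q*s)
1/((C + U(-766, 2119))*(-3185021 - 3693860)) = 1/((2433032 + (1042 - 84*2119 + 2119*(-766)))*(-3185021 - 3693860)) = 1/((2433032 + (1042 - 177996 - 1623154))*(-6878881)) = 1/((2433032 - 1800108)*(-6878881)) = 1/(632924*(-6878881)) = 1/(-4353808878044) = -1/4353808878044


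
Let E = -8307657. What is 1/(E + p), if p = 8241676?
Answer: -1/65981 ≈ -1.5156e-5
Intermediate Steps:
1/(E + p) = 1/(-8307657 + 8241676) = 1/(-65981) = -1/65981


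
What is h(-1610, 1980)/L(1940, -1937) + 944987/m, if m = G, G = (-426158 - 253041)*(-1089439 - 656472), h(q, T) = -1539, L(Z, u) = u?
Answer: 1824980357579590/2296935287244793 ≈ 0.79453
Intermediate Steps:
G = 1185821005289 (G = -679199*(-1745911) = 1185821005289)
m = 1185821005289
h(-1610, 1980)/L(1940, -1937) + 944987/m = -1539/(-1937) + 944987/1185821005289 = -1539*(-1/1937) + 944987*(1/1185821005289) = 1539/1937 + 944987/1185821005289 = 1824980357579590/2296935287244793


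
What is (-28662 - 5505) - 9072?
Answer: -43239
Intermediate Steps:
(-28662 - 5505) - 9072 = -34167 - 9072 = -43239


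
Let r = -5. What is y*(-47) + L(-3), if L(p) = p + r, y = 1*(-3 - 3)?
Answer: 274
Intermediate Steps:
y = -6 (y = 1*(-6) = -6)
L(p) = -5 + p (L(p) = p - 5 = -5 + p)
y*(-47) + L(-3) = -6*(-47) + (-5 - 3) = 282 - 8 = 274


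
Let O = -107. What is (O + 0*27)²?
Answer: 11449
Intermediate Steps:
(O + 0*27)² = (-107 + 0*27)² = (-107 + 0)² = (-107)² = 11449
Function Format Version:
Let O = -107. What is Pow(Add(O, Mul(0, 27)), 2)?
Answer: 11449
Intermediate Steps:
Pow(Add(O, Mul(0, 27)), 2) = Pow(Add(-107, Mul(0, 27)), 2) = Pow(Add(-107, 0), 2) = Pow(-107, 2) = 11449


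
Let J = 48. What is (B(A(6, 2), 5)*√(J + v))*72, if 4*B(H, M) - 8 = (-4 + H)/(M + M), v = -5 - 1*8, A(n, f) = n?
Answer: 738*√35/5 ≈ 873.21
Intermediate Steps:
v = -13 (v = -5 - 8 = -13)
B(H, M) = 2 + (-4 + H)/(8*M) (B(H, M) = 2 + ((-4 + H)/(M + M))/4 = 2 + ((-4 + H)/((2*M)))/4 = 2 + ((-4 + H)*(1/(2*M)))/4 = 2 + ((-4 + H)/(2*M))/4 = 2 + (-4 + H)/(8*M))
(B(A(6, 2), 5)*√(J + v))*72 = (((⅛)*(-4 + 6 + 16*5)/5)*√(48 - 13))*72 = (((⅛)*(⅕)*(-4 + 6 + 80))*√35)*72 = (((⅛)*(⅕)*82)*√35)*72 = (41*√35/20)*72 = 738*√35/5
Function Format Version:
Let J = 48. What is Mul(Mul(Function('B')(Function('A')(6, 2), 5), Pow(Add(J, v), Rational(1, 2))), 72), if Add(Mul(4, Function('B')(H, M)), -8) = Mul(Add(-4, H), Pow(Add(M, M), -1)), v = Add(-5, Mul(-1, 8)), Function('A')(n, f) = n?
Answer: Mul(Rational(738, 5), Pow(35, Rational(1, 2))) ≈ 873.21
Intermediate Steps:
v = -13 (v = Add(-5, -8) = -13)
Function('B')(H, M) = Add(2, Mul(Rational(1, 8), Pow(M, -1), Add(-4, H))) (Function('B')(H, M) = Add(2, Mul(Rational(1, 4), Mul(Add(-4, H), Pow(Add(M, M), -1)))) = Add(2, Mul(Rational(1, 4), Mul(Add(-4, H), Pow(Mul(2, M), -1)))) = Add(2, Mul(Rational(1, 4), Mul(Add(-4, H), Mul(Rational(1, 2), Pow(M, -1))))) = Add(2, Mul(Rational(1, 4), Mul(Rational(1, 2), Pow(M, -1), Add(-4, H)))) = Add(2, Mul(Rational(1, 8), Pow(M, -1), Add(-4, H))))
Mul(Mul(Function('B')(Function('A')(6, 2), 5), Pow(Add(J, v), Rational(1, 2))), 72) = Mul(Mul(Mul(Rational(1, 8), Pow(5, -1), Add(-4, 6, Mul(16, 5))), Pow(Add(48, -13), Rational(1, 2))), 72) = Mul(Mul(Mul(Rational(1, 8), Rational(1, 5), Add(-4, 6, 80)), Pow(35, Rational(1, 2))), 72) = Mul(Mul(Mul(Rational(1, 8), Rational(1, 5), 82), Pow(35, Rational(1, 2))), 72) = Mul(Mul(Rational(41, 20), Pow(35, Rational(1, 2))), 72) = Mul(Rational(738, 5), Pow(35, Rational(1, 2)))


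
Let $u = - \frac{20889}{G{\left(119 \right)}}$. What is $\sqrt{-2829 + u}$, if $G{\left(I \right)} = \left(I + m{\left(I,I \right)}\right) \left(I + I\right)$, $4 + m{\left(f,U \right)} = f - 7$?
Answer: $\frac{i \sqrt{8258438293518}}{54026} \approx 53.192 i$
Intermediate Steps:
$m{\left(f,U \right)} = -11 + f$ ($m{\left(f,U \right)} = -4 + \left(f - 7\right) = -4 + \left(-7 + f\right) = -11 + f$)
$G{\left(I \right)} = 2 I \left(-11 + 2 I\right)$ ($G{\left(I \right)} = \left(I + \left(-11 + I\right)\right) \left(I + I\right) = \left(-11 + 2 I\right) 2 I = 2 I \left(-11 + 2 I\right)$)
$u = - \frac{20889}{54026}$ ($u = - \frac{20889}{2 \cdot 119 \left(-11 + 2 \cdot 119\right)} = - \frac{20889}{2 \cdot 119 \left(-11 + 238\right)} = - \frac{20889}{2 \cdot 119 \cdot 227} = - \frac{20889}{54026} \approx -0.38665$)
$\sqrt{-2829 + u} = \sqrt{-2829 - \frac{20889}{54026}} = \sqrt{- \frac{152860443}{54026}} = \frac{i \sqrt{8258438293518}}{54026}$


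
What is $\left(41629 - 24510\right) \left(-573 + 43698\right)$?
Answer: $738256875$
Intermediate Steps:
$\left(41629 - 24510\right) \left(-573 + 43698\right) = 17119 \cdot 43125 = 738256875$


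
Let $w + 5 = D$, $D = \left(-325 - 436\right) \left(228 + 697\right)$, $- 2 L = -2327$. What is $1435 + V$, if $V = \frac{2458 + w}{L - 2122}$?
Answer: $\frac{1384613}{639} \approx 2166.8$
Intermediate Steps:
$L = \frac{2327}{2}$ ($L = \left(- \frac{1}{2}\right) \left(-2327\right) = \frac{2327}{2} \approx 1163.5$)
$D = -703925$ ($D = \left(-761\right) 925 = -703925$)
$w = -703930$ ($w = -5 - 703925 = -703930$)
$V = \frac{467648}{639}$ ($V = \frac{2458 - 703930}{\frac{2327}{2} - 2122} = - \frac{701472}{- \frac{1917}{2}} = \left(-701472\right) \left(- \frac{2}{1917}\right) = \frac{467648}{639} \approx 731.84$)
$1435 + V = 1435 + \frac{467648}{639} = \frac{1384613}{639}$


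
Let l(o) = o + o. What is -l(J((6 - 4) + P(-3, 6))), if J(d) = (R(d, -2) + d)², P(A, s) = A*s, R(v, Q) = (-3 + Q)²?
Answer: -162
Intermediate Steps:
J(d) = (25 + d)² (J(d) = ((-3 - 2)² + d)² = ((-5)² + d)² = (25 + d)²)
l(o) = 2*o
-l(J((6 - 4) + P(-3, 6))) = -2*(25 + ((6 - 4) - 3*6))² = -2*(25 + (2 - 18))² = -2*(25 - 16)² = -2*9² = -2*81 = -1*162 = -162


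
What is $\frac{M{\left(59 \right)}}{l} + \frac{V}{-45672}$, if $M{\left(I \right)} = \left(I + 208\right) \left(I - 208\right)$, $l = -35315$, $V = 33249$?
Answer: $\frac{214260247}{537635560} \approx 0.39852$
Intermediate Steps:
$M{\left(I \right)} = \left(-208 + I\right) \left(208 + I\right)$ ($M{\left(I \right)} = \left(208 + I\right) \left(-208 + I\right) = \left(-208 + I\right) \left(208 + I\right)$)
$\frac{M{\left(59 \right)}}{l} + \frac{V}{-45672} = \frac{-43264 + 59^{2}}{-35315} + \frac{33249}{-45672} = \left(-43264 + 3481\right) \left(- \frac{1}{35315}\right) + 33249 \left(- \frac{1}{45672}\right) = \left(-39783\right) \left(- \frac{1}{35315}\right) - \frac{11083}{15224} = \frac{39783}{35315} - \frac{11083}{15224} = \frac{214260247}{537635560}$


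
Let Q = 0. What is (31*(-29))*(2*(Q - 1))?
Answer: 1798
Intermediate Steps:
(31*(-29))*(2*(Q - 1)) = (31*(-29))*(2*(0 - 1)) = -1798*(-1) = -899*(-2) = 1798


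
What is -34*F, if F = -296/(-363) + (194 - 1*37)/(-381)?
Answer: -632230/46101 ≈ -13.714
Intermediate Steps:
F = 18595/46101 (F = -296*(-1/363) + (194 - 37)*(-1/381) = 296/363 + 157*(-1/381) = 296/363 - 157/381 = 18595/46101 ≈ 0.40335)
-34*F = -34*18595/46101 = -632230/46101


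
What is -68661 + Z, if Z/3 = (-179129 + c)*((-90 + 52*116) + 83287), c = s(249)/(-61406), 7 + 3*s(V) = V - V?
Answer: -2944452902452701/61406 ≈ -4.7951e+10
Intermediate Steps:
s(V) = -7/3 (s(V) = -7/3 + (V - V)/3 = -7/3 + (⅓)*0 = -7/3 + 0 = -7/3)
c = 7/184218 (c = -7/3/(-61406) = -7/3*(-1/61406) = 7/184218 ≈ 3.7998e-5)
Z = -2944448686255335/61406 (Z = 3*((-179129 + 7/184218)*((-90 + 52*116) + 83287)) = 3*(-32998786115*((-90 + 6032) + 83287)/184218) = 3*(-32998786115*(5942 + 83287)/184218) = 3*(-32998786115/184218*89229) = 3*(-981482895418445/61406) = -2944448686255335/61406 ≈ -4.7951e+10)
-68661 + Z = -68661 - 2944448686255335/61406 = -2944452902452701/61406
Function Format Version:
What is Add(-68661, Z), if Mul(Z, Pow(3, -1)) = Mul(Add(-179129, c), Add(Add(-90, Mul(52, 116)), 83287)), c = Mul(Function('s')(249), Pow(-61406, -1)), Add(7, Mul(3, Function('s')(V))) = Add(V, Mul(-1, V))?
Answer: Rational(-2944452902452701, 61406) ≈ -4.7951e+10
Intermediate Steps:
Function('s')(V) = Rational(-7, 3) (Function('s')(V) = Add(Rational(-7, 3), Mul(Rational(1, 3), Add(V, Mul(-1, V)))) = Add(Rational(-7, 3), Mul(Rational(1, 3), 0)) = Add(Rational(-7, 3), 0) = Rational(-7, 3))
c = Rational(7, 184218) (c = Mul(Rational(-7, 3), Pow(-61406, -1)) = Mul(Rational(-7, 3), Rational(-1, 61406)) = Rational(7, 184218) ≈ 3.7998e-5)
Z = Rational(-2944448686255335, 61406) (Z = Mul(3, Mul(Add(-179129, Rational(7, 184218)), Add(Add(-90, Mul(52, 116)), 83287))) = Mul(3, Mul(Rational(-32998786115, 184218), Add(Add(-90, 6032), 83287))) = Mul(3, Mul(Rational(-32998786115, 184218), Add(5942, 83287))) = Mul(3, Mul(Rational(-32998786115, 184218), 89229)) = Mul(3, Rational(-981482895418445, 61406)) = Rational(-2944448686255335, 61406) ≈ -4.7951e+10)
Add(-68661, Z) = Add(-68661, Rational(-2944448686255335, 61406)) = Rational(-2944452902452701, 61406)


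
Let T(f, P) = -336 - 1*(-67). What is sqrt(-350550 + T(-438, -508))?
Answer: I*sqrt(350819) ≈ 592.3*I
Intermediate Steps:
T(f, P) = -269 (T(f, P) = -336 + 67 = -269)
sqrt(-350550 + T(-438, -508)) = sqrt(-350550 - 269) = sqrt(-350819) = I*sqrt(350819)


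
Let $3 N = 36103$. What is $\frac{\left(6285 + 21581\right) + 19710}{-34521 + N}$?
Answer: $- \frac{35682}{16865} \approx -2.1157$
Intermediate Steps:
$N = \frac{36103}{3}$ ($N = \frac{1}{3} \cdot 36103 = \frac{36103}{3} \approx 12034.0$)
$\frac{\left(6285 + 21581\right) + 19710}{-34521 + N} = \frac{\left(6285 + 21581\right) + 19710}{-34521 + \frac{36103}{3}} = \frac{27866 + 19710}{- \frac{67460}{3}} = 47576 \left(- \frac{3}{67460}\right) = - \frac{35682}{16865}$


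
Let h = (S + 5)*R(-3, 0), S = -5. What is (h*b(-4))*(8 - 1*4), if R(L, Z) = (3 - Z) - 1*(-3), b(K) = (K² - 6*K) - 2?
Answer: 0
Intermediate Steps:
b(K) = -2 + K² - 6*K
R(L, Z) = 6 - Z (R(L, Z) = (3 - Z) + 3 = 6 - Z)
h = 0 (h = (-5 + 5)*(6 - 1*0) = 0*(6 + 0) = 0*6 = 0)
(h*b(-4))*(8 - 1*4) = (0*(-2 + (-4)² - 6*(-4)))*(8 - 1*4) = (0*(-2 + 16 + 24))*(8 - 4) = (0*38)*4 = 0*4 = 0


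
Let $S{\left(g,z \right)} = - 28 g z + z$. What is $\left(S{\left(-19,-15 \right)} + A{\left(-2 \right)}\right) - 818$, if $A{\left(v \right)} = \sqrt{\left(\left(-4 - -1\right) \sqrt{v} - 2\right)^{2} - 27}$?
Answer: $-8813 + \sqrt{-41 + 12 i \sqrt{2}} \approx -8811.7 + 6.5335 i$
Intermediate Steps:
$S{\left(g,z \right)} = z - 28 g z$ ($S{\left(g,z \right)} = - 28 g z + z = z - 28 g z$)
$A{\left(v \right)} = \sqrt{-27 + \left(-2 - 3 \sqrt{v}\right)^{2}}$ ($A{\left(v \right)} = \sqrt{\left(\left(-4 + 1\right) \sqrt{v} - 2\right)^{2} - 27} = \sqrt{\left(- 3 \sqrt{v} - 2\right)^{2} - 27} = \sqrt{\left(-2 - 3 \sqrt{v}\right)^{2} - 27} = \sqrt{-27 + \left(-2 - 3 \sqrt{v}\right)^{2}}$)
$\left(S{\left(-19,-15 \right)} + A{\left(-2 \right)}\right) - 818 = \left(- 15 \left(1 - -532\right) + \sqrt{-27 + \left(2 + 3 \sqrt{-2}\right)^{2}}\right) - 818 = \left(- 15 \left(1 + 532\right) + \sqrt{-27 + \left(2 + 3 i \sqrt{2}\right)^{2}}\right) - 818 = \left(\left(-15\right) 533 + \sqrt{-27 + \left(2 + 3 i \sqrt{2}\right)^{2}}\right) - 818 = \left(-7995 + \sqrt{-27 + \left(2 + 3 i \sqrt{2}\right)^{2}}\right) - 818 = -8813 + \sqrt{-27 + \left(2 + 3 i \sqrt{2}\right)^{2}}$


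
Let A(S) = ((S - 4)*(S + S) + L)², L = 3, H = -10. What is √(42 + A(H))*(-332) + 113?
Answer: 113 - 332*√80131 ≈ -93868.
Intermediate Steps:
A(S) = (3 + 2*S*(-4 + S))² (A(S) = ((S - 4)*(S + S) + 3)² = ((-4 + S)*(2*S) + 3)² = (2*S*(-4 + S) + 3)² = (3 + 2*S*(-4 + S))²)
√(42 + A(H))*(-332) + 113 = √(42 + (3 - 8*(-10) + 2*(-10)²)²)*(-332) + 113 = √(42 + (3 + 80 + 2*100)²)*(-332) + 113 = √(42 + (3 + 80 + 200)²)*(-332) + 113 = √(42 + 283²)*(-332) + 113 = √(42 + 80089)*(-332) + 113 = √80131*(-332) + 113 = -332*√80131 + 113 = 113 - 332*√80131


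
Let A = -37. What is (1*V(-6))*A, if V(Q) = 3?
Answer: -111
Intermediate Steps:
(1*V(-6))*A = (1*3)*(-37) = 3*(-37) = -111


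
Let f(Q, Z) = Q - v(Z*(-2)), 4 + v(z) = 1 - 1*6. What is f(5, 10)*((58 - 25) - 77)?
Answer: -616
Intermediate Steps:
v(z) = -9 (v(z) = -4 + (1 - 1*6) = -4 + (1 - 6) = -4 - 5 = -9)
f(Q, Z) = 9 + Q (f(Q, Z) = Q - 1*(-9) = Q + 9 = 9 + Q)
f(5, 10)*((58 - 25) - 77) = (9 + 5)*((58 - 25) - 77) = 14*(33 - 77) = 14*(-44) = -616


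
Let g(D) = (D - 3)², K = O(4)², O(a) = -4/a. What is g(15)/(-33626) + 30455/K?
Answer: 512039843/16813 ≈ 30455.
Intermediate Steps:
K = 1 (K = (-4/4)² = (-4*¼)² = (-1)² = 1)
g(D) = (-3 + D)²
g(15)/(-33626) + 30455/K = (-3 + 15)²/(-33626) + 30455/1 = 12²*(-1/33626) + 30455*1 = 144*(-1/33626) + 30455 = -72/16813 + 30455 = 512039843/16813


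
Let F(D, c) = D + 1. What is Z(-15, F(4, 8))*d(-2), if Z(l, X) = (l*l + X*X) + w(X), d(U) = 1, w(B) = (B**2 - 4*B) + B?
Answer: 260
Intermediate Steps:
F(D, c) = 1 + D
w(B) = B**2 - 3*B
Z(l, X) = X**2 + l**2 + X*(-3 + X) (Z(l, X) = (l*l + X*X) + X*(-3 + X) = (l**2 + X**2) + X*(-3 + X) = (X**2 + l**2) + X*(-3 + X) = X**2 + l**2 + X*(-3 + X))
Z(-15, F(4, 8))*d(-2) = ((1 + 4)**2 + (-15)**2 + (1 + 4)*(-3 + (1 + 4)))*1 = (5**2 + 225 + 5*(-3 + 5))*1 = (25 + 225 + 5*2)*1 = (25 + 225 + 10)*1 = 260*1 = 260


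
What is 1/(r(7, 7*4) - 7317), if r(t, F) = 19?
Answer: -1/7298 ≈ -0.00013702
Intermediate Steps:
1/(r(7, 7*4) - 7317) = 1/(19 - 7317) = 1/(-7298) = -1/7298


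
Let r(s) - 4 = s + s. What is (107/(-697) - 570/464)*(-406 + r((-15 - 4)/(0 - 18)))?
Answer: 804264931/1455336 ≈ 552.63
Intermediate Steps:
r(s) = 4 + 2*s (r(s) = 4 + (s + s) = 4 + 2*s)
(107/(-697) - 570/464)*(-406 + r((-15 - 4)/(0 - 18))) = (107/(-697) - 570/464)*(-406 + (4 + 2*((-15 - 4)/(0 - 18)))) = (107*(-1/697) - 570*1/464)*(-406 + (4 + 2*(-19/(-18)))) = (-107/697 - 285/232)*(-406 + (4 + 2*(-19*(-1/18)))) = -223469*(-406 + (4 + 2*(19/18)))/161704 = -223469*(-406 + (4 + 19/9))/161704 = -223469*(-406 + 55/9)/161704 = -223469/161704*(-3599/9) = 804264931/1455336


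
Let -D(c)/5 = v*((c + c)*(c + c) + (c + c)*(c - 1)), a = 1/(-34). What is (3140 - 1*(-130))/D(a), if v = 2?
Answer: -189006/37 ≈ -5108.3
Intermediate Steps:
a = -1/34 ≈ -0.029412
D(c) = -40*c² - 20*c*(-1 + c) (D(c) = -10*((c + c)*(c + c) + (c + c)*(c - 1)) = -10*((2*c)*(2*c) + (2*c)*(-1 + c)) = -10*(4*c² + 2*c*(-1 + c)) = -5*(8*c² + 4*c*(-1 + c)) = -40*c² - 20*c*(-1 + c))
(3140 - 1*(-130))/D(a) = (3140 - 1*(-130))/((20*(-1/34)*(1 - 3*(-1/34)))) = (3140 + 130)/((20*(-1/34)*(1 + 3/34))) = 3270/((20*(-1/34)*(37/34))) = 3270/(-185/289) = 3270*(-289/185) = -189006/37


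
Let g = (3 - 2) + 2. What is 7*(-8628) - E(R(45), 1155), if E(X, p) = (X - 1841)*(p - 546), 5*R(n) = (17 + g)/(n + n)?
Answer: 15911189/15 ≈ 1.0607e+6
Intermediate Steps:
g = 3 (g = 1 + 2 = 3)
R(n) = 2/n (R(n) = ((17 + 3)/(n + n))/5 = (20/((2*n)))/5 = (20*(1/(2*n)))/5 = (10/n)/5 = 2/n)
E(X, p) = (-1841 + X)*(-546 + p)
7*(-8628) - E(R(45), 1155) = 7*(-8628) - (1005186 - 1841*1155 - 1092/45 + (2/45)*1155) = -60396 - (1005186 - 2126355 - 1092/45 + (2*(1/45))*1155) = -60396 - (1005186 - 2126355 - 546*2/45 + (2/45)*1155) = -60396 - (1005186 - 2126355 - 364/15 + 154/3) = -60396 - 1*(-16817129/15) = -60396 + 16817129/15 = 15911189/15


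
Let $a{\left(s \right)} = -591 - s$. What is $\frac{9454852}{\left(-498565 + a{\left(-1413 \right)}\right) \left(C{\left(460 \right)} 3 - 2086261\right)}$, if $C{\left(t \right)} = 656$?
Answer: $\frac{9454852}{1037442250699} \approx 9.1136 \cdot 10^{-6}$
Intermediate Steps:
$\frac{9454852}{\left(-498565 + a{\left(-1413 \right)}\right) \left(C{\left(460 \right)} 3 - 2086261\right)} = \frac{9454852}{\left(-498565 - -822\right) \left(656 \cdot 3 - 2086261\right)} = \frac{9454852}{\left(-498565 + \left(-591 + 1413\right)\right) \left(1968 - 2086261\right)} = \frac{9454852}{\left(-498565 + 822\right) \left(-2084293\right)} = \frac{9454852}{\left(-497743\right) \left(-2084293\right)} = \frac{9454852}{1037442250699}$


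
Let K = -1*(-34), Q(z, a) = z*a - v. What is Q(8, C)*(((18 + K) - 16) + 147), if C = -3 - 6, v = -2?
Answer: -12810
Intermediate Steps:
C = -9
Q(z, a) = 2 + a*z (Q(z, a) = z*a - 1*(-2) = a*z + 2 = 2 + a*z)
K = 34
Q(8, C)*(((18 + K) - 16) + 147) = (2 - 9*8)*(((18 + 34) - 16) + 147) = (2 - 72)*((52 - 16) + 147) = -70*(36 + 147) = -70*183 = -12810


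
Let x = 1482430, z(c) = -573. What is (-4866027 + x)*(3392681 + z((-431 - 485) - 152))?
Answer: -11477526452476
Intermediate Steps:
(-4866027 + x)*(3392681 + z((-431 - 485) - 152)) = (-4866027 + 1482430)*(3392681 - 573) = -3383597*3392108 = -11477526452476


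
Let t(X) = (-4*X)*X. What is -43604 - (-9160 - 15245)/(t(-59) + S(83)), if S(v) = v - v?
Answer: -607166501/13924 ≈ -43606.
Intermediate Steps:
t(X) = -4*X²
S(v) = 0
-43604 - (-9160 - 15245)/(t(-59) + S(83)) = -43604 - (-9160 - 15245)/(-4*(-59)² + 0) = -43604 - (-24405)/(-4*3481 + 0) = -43604 - (-24405)/(-13924 + 0) = -43604 - (-24405)/(-13924) = -43604 - (-24405)*(-1)/13924 = -43604 - 1*24405/13924 = -43604 - 24405/13924 = -607166501/13924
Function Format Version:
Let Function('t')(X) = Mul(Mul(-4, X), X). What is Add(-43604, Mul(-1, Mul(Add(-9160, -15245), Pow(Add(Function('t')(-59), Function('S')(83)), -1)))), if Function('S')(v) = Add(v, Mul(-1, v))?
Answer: Rational(-607166501, 13924) ≈ -43606.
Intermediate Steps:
Function('t')(X) = Mul(-4, Pow(X, 2))
Function('S')(v) = 0
Add(-43604, Mul(-1, Mul(Add(-9160, -15245), Pow(Add(Function('t')(-59), Function('S')(83)), -1)))) = Add(-43604, Mul(-1, Mul(Add(-9160, -15245), Pow(Add(Mul(-4, Pow(-59, 2)), 0), -1)))) = Add(-43604, Mul(-1, Mul(-24405, Pow(Add(Mul(-4, 3481), 0), -1)))) = Add(-43604, Mul(-1, Mul(-24405, Pow(Add(-13924, 0), -1)))) = Add(-43604, Mul(-1, Mul(-24405, Pow(-13924, -1)))) = Add(-43604, Mul(-1, Mul(-24405, Rational(-1, 13924)))) = Add(-43604, Mul(-1, Rational(24405, 13924))) = Add(-43604, Rational(-24405, 13924)) = Rational(-607166501, 13924)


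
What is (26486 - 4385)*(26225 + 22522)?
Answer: 1077357447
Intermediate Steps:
(26486 - 4385)*(26225 + 22522) = 22101*48747 = 1077357447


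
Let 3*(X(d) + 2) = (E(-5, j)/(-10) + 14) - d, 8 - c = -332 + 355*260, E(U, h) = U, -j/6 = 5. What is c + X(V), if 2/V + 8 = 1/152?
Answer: -670367137/7290 ≈ -91957.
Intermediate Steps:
j = -30 (j = -6*5 = -30)
c = -91960 (c = 8 - (-332 + 355*260) = 8 - (-332 + 92300) = 8 - 1*91968 = 8 - 91968 = -91960)
V = -304/1215 (V = 2/(-8 + 1/152) = 2/(-1215/152) = 2*(-152/1215) = -304/1215 ≈ -0.25021)
X(d) = 17/6 - d/3 (X(d) = -2 + ((-5/(-10) + 14) - d)/3 = -2 + ((-5*(-1/10) + 14) - d)/3 = -2 + ((1/2 + 14) - d)/3 = -2 + (29/2 - d)/3 = -2 + (29/6 - d/3) = 17/6 - d/3)
c + X(V) = -91960 + (17/6 - 1/3*(-304/1215)) = -91960 + (17/6 + 304/3645) = -91960 + 21263/7290 = -670367137/7290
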